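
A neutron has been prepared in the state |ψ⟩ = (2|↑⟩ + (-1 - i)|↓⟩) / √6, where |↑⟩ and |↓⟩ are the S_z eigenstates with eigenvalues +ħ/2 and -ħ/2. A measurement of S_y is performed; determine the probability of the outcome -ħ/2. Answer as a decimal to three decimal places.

|-y⟩ = (|↑⟩ - i|↓⟩)/√2, so ⟨-y|ψ⟩ = (3 - i) / (√2·√6).
P = |3 - i|² / 12 = 10/12.

0.833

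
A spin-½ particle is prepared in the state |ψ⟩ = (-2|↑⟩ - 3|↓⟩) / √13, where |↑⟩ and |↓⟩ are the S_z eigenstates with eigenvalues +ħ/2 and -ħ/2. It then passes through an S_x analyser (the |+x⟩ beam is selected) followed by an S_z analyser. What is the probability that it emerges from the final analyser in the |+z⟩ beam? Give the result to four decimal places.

First analyser (S_x): P(|+x⟩) = |⟨+x|ψ⟩|² = 25/26.
After stage 1 the state is |+x⟩; P(|+z⟩) = |⟨+z|+x⟩|² = 1/2.
Joint probability = 25/26 × 1/2 = 0.4808.

0.4808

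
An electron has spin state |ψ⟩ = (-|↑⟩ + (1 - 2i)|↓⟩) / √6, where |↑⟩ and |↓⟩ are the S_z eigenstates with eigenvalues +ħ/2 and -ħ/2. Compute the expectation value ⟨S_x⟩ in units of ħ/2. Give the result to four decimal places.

-0.3333

⟨σ_x⟩ = 2 Re(a* b)/(|a|²+|b|²) with a = -1, b = (1 - 2i).
a* b = (-1 + 2i), so ⟨σ_x⟩ = -2/6.
⟨S_x⟩ = (ħ/2)·⟨σ_x⟩.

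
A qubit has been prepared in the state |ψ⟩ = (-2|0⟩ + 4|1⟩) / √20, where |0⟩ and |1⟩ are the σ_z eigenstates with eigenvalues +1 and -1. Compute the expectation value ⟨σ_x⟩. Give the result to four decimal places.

-0.8000

⟨σ_x⟩ = 2 Re(a* b)/(|a|²+|b|²) with a = -2, b = 4.
a* b = -8, so ⟨σ_x⟩ = -16/20.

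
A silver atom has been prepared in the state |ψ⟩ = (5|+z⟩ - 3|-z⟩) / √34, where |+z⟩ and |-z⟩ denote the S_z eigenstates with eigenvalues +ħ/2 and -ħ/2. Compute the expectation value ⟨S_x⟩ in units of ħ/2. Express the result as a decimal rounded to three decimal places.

-0.882

⟨σ_x⟩ = 2 Re(a* b)/(|a|²+|b|²) with a = 5, b = -3.
a* b = -15, so ⟨σ_x⟩ = -30/34.
⟨S_x⟩ = (ħ/2)·⟨σ_x⟩.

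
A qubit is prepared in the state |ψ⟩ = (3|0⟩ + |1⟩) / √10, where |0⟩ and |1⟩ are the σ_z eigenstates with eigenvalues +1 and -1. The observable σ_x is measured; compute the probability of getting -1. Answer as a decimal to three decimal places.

|-x⟩ = (|0⟩ - |1⟩)/√2, so ⟨-x|ψ⟩ = (2) / (√2·√10).
P = |2|² / 20 = 4/20.

0.200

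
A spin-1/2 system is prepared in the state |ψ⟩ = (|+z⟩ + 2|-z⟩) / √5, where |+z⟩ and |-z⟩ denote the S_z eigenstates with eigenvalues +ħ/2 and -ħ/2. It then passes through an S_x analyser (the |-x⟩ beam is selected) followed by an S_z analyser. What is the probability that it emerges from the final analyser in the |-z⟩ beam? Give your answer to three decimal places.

First analyser (S_x): P(|-x⟩) = |⟨-x|ψ⟩|² = 1/10.
After stage 1 the state is |-x⟩; P(|-z⟩) = |⟨-z|-x⟩|² = 1/2.
Joint probability = 1/10 × 1/2 = 0.050.

0.050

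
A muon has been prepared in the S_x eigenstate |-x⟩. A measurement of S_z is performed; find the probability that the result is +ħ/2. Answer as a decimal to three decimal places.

0.500

In the S_z basis, |-x⟩ = (|↑⟩ - |↓⟩)/√2 and |+z⟩ = |↑⟩.
|⟨+z|-x⟩|² = 1/2.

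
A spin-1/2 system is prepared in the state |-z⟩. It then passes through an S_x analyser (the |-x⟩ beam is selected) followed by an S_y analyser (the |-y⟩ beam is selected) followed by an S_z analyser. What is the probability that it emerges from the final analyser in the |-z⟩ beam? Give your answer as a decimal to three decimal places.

First analyser (S_x): from |-z⟩, P(|-x⟩) = 1/2.
After stage 1 the state is |-x⟩; P(|-y⟩) = |⟨-y|-x⟩|² = 1/2.
After stage 2 the state is |-y⟩; P(|-z⟩) = |⟨-z|-y⟩|² = 1/2.
Joint probability = 1/2 × 1/2 × 1/2 = 0.125.

0.125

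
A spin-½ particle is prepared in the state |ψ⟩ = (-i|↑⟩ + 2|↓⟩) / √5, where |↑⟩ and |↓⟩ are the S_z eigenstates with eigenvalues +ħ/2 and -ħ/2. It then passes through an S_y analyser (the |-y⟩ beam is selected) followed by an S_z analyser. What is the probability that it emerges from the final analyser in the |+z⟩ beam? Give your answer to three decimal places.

First analyser (S_y): P(|-y⟩) = |⟨-y|ψ⟩|² = 1/10.
After stage 1 the state is |-y⟩; P(|+z⟩) = |⟨+z|-y⟩|² = 1/2.
Joint probability = 1/10 × 1/2 = 0.050.

0.050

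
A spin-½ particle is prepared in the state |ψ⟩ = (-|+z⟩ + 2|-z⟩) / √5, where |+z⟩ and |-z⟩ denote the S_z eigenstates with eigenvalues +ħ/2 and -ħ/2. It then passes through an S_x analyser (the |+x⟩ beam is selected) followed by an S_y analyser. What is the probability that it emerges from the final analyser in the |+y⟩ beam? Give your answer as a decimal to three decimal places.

First analyser (S_x): P(|+x⟩) = |⟨+x|ψ⟩|² = 1/10.
After stage 1 the state is |+x⟩; P(|+y⟩) = |⟨+y|+x⟩|² = 1/2.
Joint probability = 1/10 × 1/2 = 0.050.

0.050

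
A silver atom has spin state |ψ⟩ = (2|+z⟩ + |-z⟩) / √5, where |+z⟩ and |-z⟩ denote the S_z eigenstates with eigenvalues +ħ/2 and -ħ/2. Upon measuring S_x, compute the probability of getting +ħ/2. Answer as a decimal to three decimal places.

0.900

|+x⟩ = (|+z⟩ + |-z⟩)/√2, so ⟨+x|ψ⟩ = (3) / (√2·√5).
P = |3|² / 10 = 9/10.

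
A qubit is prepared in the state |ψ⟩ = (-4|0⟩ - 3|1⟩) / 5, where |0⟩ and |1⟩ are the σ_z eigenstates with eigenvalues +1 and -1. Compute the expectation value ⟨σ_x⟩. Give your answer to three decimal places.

0.960

⟨σ_x⟩ = 2 Re(a* b)/(|a|²+|b|²) with a = -4, b = -3.
a* b = 12, so ⟨σ_x⟩ = 24/25.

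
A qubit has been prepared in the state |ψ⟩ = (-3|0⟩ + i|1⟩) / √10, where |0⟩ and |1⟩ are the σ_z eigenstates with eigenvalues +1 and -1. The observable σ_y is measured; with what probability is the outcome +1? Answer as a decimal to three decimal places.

0.200

|+y⟩ = (|0⟩ + i|1⟩)/√2, so ⟨+y|ψ⟩ = (-2) / (√2·√10).
P = |-2|² / 20 = 4/20.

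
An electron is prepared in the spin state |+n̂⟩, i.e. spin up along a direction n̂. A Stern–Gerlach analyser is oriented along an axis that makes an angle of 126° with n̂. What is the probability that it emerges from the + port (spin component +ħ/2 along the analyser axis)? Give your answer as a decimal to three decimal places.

0.206

For spin-½, the probability of finding spin-up along an axis at angle θ to the initial spin direction is cos²(θ/2); spin-down is sin²(θ/2).
θ = 126°, so P = cos²(63°) ≈ 0.206.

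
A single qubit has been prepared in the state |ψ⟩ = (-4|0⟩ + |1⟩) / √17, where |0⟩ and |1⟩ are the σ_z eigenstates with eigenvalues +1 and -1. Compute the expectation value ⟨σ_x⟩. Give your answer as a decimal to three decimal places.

⟨σ_x⟩ = 2 Re(a* b)/(|a|²+|b|²) with a = -4, b = 1.
a* b = -4, so ⟨σ_x⟩ = -8/17.

-0.471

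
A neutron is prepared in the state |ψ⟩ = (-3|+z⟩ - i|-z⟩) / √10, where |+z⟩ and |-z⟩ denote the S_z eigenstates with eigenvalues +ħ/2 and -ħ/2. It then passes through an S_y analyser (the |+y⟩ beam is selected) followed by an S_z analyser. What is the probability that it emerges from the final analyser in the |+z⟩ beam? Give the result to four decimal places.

First analyser (S_y): P(|+y⟩) = |⟨+y|ψ⟩|² = 16/20.
After stage 1 the state is |+y⟩; P(|+z⟩) = |⟨+z|+y⟩|² = 1/2.
Joint probability = 16/20 × 1/2 = 0.4000.

0.4000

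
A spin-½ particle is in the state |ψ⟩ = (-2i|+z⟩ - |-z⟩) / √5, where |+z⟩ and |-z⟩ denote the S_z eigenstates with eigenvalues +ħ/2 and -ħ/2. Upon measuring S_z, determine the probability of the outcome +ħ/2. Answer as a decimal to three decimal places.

0.800

The +ħ/2 outcome corresponds to |+z⟩. Its amplitude in |ψ⟩ is -2i/√5.
P = |-2i|² / 5 = 4/5.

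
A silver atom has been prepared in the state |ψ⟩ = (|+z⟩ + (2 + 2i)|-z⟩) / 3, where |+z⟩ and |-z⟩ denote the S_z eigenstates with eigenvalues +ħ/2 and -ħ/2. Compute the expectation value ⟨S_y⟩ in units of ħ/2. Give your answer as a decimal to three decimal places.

0.444

⟨σ_y⟩ = 2 Im(a* b)/(|a|²+|b|²) with a = 1, b = (2 + 2i).
a* b = (2 + 2i), so ⟨σ_y⟩ = 4/9.
⟨S_y⟩ = (ħ/2)·⟨σ_y⟩.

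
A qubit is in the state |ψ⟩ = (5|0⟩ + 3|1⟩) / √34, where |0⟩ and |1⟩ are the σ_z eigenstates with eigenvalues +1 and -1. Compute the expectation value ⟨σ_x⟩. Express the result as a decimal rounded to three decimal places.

⟨σ_x⟩ = 2 Re(a* b)/(|a|²+|b|²) with a = 5, b = 3.
a* b = 15, so ⟨σ_x⟩ = 30/34.

0.882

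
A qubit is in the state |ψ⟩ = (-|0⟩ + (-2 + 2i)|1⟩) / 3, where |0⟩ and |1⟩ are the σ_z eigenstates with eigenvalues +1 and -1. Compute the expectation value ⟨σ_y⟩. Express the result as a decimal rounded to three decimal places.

-0.444

⟨σ_y⟩ = 2 Im(a* b)/(|a|²+|b|²) with a = -1, b = (-2 + 2i).
a* b = (2 - 2i), so ⟨σ_y⟩ = -4/9.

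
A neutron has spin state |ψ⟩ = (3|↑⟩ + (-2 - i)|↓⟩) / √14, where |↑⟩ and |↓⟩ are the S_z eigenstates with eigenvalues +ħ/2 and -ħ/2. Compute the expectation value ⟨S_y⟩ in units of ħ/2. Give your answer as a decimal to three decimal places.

-0.429

⟨σ_y⟩ = 2 Im(a* b)/(|a|²+|b|²) with a = 3, b = (-2 - i).
a* b = (-6 - 3i), so ⟨σ_y⟩ = -6/14.
⟨S_y⟩ = (ħ/2)·⟨σ_y⟩.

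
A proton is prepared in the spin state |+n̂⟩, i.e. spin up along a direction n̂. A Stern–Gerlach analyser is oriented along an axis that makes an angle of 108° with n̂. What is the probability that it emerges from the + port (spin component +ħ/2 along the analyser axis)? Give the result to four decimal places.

For spin-½, the probability of finding spin-up along an axis at angle θ to the initial spin direction is cos²(θ/2); spin-down is sin²(θ/2).
θ = 108°, so P = cos²(54°) ≈ 0.3455.

0.3455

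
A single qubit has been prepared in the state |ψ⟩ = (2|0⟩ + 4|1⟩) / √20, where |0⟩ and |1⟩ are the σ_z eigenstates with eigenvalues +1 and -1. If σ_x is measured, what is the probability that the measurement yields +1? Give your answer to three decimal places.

0.900

|+x⟩ = (|0⟩ + |1⟩)/√2, so ⟨+x|ψ⟩ = (6) / (√2·√20).
P = |6|² / 40 = 36/40.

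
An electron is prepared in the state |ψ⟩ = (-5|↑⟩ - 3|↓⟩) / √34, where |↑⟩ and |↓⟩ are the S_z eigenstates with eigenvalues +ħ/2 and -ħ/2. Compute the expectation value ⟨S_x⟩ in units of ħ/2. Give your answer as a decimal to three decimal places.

0.882

⟨σ_x⟩ = 2 Re(a* b)/(|a|²+|b|²) with a = -5, b = -3.
a* b = 15, so ⟨σ_x⟩ = 30/34.
⟨S_x⟩ = (ħ/2)·⟨σ_x⟩.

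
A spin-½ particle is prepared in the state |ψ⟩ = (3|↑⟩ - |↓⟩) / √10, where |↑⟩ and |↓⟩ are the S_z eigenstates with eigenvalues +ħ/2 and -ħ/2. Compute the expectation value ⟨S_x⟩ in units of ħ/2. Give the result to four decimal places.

⟨σ_x⟩ = 2 Re(a* b)/(|a|²+|b|²) with a = 3, b = -1.
a* b = -3, so ⟨σ_x⟩ = -6/10.
⟨S_x⟩ = (ħ/2)·⟨σ_x⟩.

-0.6000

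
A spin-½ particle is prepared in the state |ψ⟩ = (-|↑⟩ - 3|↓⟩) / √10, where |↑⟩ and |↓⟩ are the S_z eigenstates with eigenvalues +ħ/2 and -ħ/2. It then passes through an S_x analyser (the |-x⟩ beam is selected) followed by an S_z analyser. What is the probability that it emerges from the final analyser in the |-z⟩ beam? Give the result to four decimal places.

First analyser (S_x): P(|-x⟩) = |⟨-x|ψ⟩|² = 4/20.
After stage 1 the state is |-x⟩; P(|-z⟩) = |⟨-z|-x⟩|² = 1/2.
Joint probability = 4/20 × 1/2 = 0.1000.

0.1000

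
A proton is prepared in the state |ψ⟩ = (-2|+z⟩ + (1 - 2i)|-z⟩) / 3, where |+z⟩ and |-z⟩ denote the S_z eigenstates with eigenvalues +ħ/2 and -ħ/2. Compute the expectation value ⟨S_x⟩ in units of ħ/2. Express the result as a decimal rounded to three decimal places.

-0.444

⟨σ_x⟩ = 2 Re(a* b)/(|a|²+|b|²) with a = -2, b = (1 - 2i).
a* b = (-2 + 4i), so ⟨σ_x⟩ = -4/9.
⟨S_x⟩ = (ħ/2)·⟨σ_x⟩.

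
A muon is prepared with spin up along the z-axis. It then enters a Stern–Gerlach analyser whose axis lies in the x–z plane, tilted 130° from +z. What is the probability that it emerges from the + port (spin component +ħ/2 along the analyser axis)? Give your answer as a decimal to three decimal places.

0.179

For spin-½, the probability of finding spin-up along an axis at angle θ to the initial spin direction is cos²(θ/2); spin-down is sin²(θ/2).
θ = 130°, so P = cos²(65°) ≈ 0.179.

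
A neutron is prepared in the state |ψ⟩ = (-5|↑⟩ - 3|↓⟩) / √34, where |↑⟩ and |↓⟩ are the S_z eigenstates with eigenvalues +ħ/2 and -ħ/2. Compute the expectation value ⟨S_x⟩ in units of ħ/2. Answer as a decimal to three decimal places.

0.882

⟨σ_x⟩ = 2 Re(a* b)/(|a|²+|b|²) with a = -5, b = -3.
a* b = 15, so ⟨σ_x⟩ = 30/34.
⟨S_x⟩ = (ħ/2)·⟨σ_x⟩.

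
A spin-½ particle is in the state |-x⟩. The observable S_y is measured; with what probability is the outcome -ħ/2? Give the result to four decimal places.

0.5000

In the S_z basis, |-x⟩ = (|+z⟩ - |-z⟩)/√2 and |-y⟩ = (|+z⟩ - i|-z⟩)/√2.
|⟨-y|-x⟩|² = 1/2.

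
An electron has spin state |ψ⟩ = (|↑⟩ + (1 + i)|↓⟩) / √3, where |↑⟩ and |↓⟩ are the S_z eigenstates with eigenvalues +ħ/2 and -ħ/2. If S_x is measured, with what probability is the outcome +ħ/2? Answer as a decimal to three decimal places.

|+x⟩ = (|↑⟩ + |↓⟩)/√2, so ⟨+x|ψ⟩ = (2 + i) / (√2·√3).
P = |2 + i|² / 6 = 5/6.

0.833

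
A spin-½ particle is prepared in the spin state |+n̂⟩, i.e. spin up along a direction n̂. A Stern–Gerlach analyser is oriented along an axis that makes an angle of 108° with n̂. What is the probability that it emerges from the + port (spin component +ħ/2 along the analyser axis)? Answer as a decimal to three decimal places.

0.345

For spin-½, the probability of finding spin-up along an axis at angle θ to the initial spin direction is cos²(θ/2); spin-down is sin²(θ/2).
θ = 108°, so P = cos²(54°) ≈ 0.345.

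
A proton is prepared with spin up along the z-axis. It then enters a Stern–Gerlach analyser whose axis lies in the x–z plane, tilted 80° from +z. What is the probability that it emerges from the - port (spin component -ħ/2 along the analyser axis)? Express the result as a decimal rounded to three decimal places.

0.413

For spin-½, the probability of finding spin-up along an axis at angle θ to the initial spin direction is cos²(θ/2); spin-down is sin²(θ/2).
θ = 80°, so P = sin²(40°) ≈ 0.413.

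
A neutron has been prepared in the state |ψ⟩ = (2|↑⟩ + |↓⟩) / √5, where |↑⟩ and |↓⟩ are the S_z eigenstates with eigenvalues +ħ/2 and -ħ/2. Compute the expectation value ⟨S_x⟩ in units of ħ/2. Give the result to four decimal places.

⟨σ_x⟩ = 2 Re(a* b)/(|a|²+|b|²) with a = 2, b = 1.
a* b = 2, so ⟨σ_x⟩ = 4/5.
⟨S_x⟩ = (ħ/2)·⟨σ_x⟩.

0.8000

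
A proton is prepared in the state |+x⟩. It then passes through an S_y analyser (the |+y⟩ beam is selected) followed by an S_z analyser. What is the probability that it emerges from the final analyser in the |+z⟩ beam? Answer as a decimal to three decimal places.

First analyser (S_y): from |+x⟩, P(|+y⟩) = 1/2.
After stage 1 the state is |+y⟩; P(|+z⟩) = |⟨+z|+y⟩|² = 1/2.
Joint probability = 1/2 × 1/2 = 0.250.

0.250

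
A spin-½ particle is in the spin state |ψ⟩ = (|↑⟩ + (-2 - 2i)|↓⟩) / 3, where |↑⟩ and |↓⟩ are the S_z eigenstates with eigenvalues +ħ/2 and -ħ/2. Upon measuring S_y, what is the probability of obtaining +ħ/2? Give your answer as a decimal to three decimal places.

0.278

|+y⟩ = (|↑⟩ + i|↓⟩)/√2, so ⟨+y|ψ⟩ = (-1 + 2i) / (√2·3).
P = |-1 + 2i|² / 18 = 5/18.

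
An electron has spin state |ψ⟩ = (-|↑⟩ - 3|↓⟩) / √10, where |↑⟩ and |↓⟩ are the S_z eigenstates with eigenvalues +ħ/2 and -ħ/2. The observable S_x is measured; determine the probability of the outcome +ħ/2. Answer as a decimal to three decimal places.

0.800

|+x⟩ = (|↑⟩ + |↓⟩)/√2, so ⟨+x|ψ⟩ = (-4) / (√2·√10).
P = |-4|² / 20 = 16/20.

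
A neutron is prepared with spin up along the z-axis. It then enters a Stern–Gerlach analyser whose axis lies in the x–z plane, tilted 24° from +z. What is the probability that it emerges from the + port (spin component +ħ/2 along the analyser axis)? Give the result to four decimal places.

0.9568

For spin-½, the probability of finding spin-up along an axis at angle θ to the initial spin direction is cos²(θ/2); spin-down is sin²(θ/2).
θ = 24°, so P = cos²(12°) ≈ 0.9568.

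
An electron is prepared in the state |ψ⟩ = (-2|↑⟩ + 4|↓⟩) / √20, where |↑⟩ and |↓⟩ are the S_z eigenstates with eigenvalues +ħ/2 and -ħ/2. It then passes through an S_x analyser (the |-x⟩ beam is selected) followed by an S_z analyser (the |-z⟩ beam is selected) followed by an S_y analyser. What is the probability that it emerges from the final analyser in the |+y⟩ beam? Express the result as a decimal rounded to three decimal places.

First analyser (S_x): P(|-x⟩) = |⟨-x|ψ⟩|² = 36/40.
After stage 1 the state is |-x⟩; P(|-z⟩) = |⟨-z|-x⟩|² = 1/2.
After stage 2 the state is |-z⟩; P(|+y⟩) = |⟨+y|-z⟩|² = 1/2.
Joint probability = 36/40 × 1/2 × 1/2 = 0.225.

0.225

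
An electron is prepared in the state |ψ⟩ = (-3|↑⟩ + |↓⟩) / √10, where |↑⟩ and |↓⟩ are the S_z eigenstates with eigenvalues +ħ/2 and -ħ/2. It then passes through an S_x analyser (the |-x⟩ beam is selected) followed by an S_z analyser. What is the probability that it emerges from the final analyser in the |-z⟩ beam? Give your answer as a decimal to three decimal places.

0.400

First analyser (S_x): P(|-x⟩) = |⟨-x|ψ⟩|² = 16/20.
After stage 1 the state is |-x⟩; P(|-z⟩) = |⟨-z|-x⟩|² = 1/2.
Joint probability = 16/20 × 1/2 = 0.400.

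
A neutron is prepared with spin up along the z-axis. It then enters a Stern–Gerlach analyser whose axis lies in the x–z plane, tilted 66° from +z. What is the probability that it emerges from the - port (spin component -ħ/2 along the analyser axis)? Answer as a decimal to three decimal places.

For spin-½, the probability of finding spin-up along an axis at angle θ to the initial spin direction is cos²(θ/2); spin-down is sin²(θ/2).
θ = 66°, so P = sin²(33°) ≈ 0.297.

0.297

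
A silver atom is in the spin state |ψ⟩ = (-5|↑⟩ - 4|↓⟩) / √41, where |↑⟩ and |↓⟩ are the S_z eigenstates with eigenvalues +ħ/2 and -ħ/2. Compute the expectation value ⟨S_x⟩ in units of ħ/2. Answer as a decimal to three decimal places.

0.976

⟨σ_x⟩ = 2 Re(a* b)/(|a|²+|b|²) with a = -5, b = -4.
a* b = 20, so ⟨σ_x⟩ = 40/41.
⟨S_x⟩ = (ħ/2)·⟨σ_x⟩.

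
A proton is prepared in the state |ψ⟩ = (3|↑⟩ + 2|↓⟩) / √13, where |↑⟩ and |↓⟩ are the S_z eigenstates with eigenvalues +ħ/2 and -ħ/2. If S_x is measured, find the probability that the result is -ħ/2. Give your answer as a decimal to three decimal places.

|-x⟩ = (|↑⟩ - |↓⟩)/√2, so ⟨-x|ψ⟩ = (1) / (√2·√13).
P = |1|² / 26 = 1/26.

0.038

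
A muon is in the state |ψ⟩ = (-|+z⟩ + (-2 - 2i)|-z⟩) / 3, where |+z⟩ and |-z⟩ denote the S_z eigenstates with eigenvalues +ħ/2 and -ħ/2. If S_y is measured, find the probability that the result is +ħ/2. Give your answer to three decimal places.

|+y⟩ = (|+z⟩ + i|-z⟩)/√2, so ⟨+y|ψ⟩ = (-3 + 2i) / (√2·3).
P = |-3 + 2i|² / 18 = 13/18.

0.722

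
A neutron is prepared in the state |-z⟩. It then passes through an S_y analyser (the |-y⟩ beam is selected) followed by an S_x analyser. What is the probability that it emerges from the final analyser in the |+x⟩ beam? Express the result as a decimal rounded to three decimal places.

First analyser (S_y): from |-z⟩, P(|-y⟩) = 1/2.
After stage 1 the state is |-y⟩; P(|+x⟩) = |⟨+x|-y⟩|² = 1/2.
Joint probability = 1/2 × 1/2 = 0.250.

0.250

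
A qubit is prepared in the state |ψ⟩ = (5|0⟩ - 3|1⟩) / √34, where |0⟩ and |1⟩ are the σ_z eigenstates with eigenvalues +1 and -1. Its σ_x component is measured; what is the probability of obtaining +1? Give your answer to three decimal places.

0.059

|+x⟩ = (|0⟩ + |1⟩)/√2, so ⟨+x|ψ⟩ = (2) / (√2·√34).
P = |2|² / 68 = 4/68.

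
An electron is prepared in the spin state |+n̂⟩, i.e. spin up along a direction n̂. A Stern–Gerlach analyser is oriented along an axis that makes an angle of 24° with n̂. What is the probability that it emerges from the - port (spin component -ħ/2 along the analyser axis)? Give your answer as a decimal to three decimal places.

0.043

For spin-½, the probability of finding spin-up along an axis at angle θ to the initial spin direction is cos²(θ/2); spin-down is sin²(θ/2).
θ = 24°, so P = sin²(12°) ≈ 0.043.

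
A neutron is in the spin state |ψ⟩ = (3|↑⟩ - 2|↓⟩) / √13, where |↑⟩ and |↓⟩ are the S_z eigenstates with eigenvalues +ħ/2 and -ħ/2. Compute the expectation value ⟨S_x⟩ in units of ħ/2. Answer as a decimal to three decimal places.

⟨σ_x⟩ = 2 Re(a* b)/(|a|²+|b|²) with a = 3, b = -2.
a* b = -6, so ⟨σ_x⟩ = -12/13.
⟨S_x⟩ = (ħ/2)·⟨σ_x⟩.

-0.923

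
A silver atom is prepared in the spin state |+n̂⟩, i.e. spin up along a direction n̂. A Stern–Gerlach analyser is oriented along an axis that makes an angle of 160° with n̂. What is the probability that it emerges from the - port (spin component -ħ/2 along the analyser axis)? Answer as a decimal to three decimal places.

For spin-½, the probability of finding spin-up along an axis at angle θ to the initial spin direction is cos²(θ/2); spin-down is sin²(θ/2).
θ = 160°, so P = sin²(80°) ≈ 0.970.

0.970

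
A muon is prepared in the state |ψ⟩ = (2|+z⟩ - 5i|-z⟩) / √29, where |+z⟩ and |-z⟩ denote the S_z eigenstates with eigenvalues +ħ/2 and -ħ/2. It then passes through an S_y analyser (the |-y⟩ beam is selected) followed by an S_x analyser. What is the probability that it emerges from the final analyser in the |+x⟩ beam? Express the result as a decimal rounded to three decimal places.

First analyser (S_y): P(|-y⟩) = |⟨-y|ψ⟩|² = 49/58.
After stage 1 the state is |-y⟩; P(|+x⟩) = |⟨+x|-y⟩|² = 1/2.
Joint probability = 49/58 × 1/2 = 0.422.

0.422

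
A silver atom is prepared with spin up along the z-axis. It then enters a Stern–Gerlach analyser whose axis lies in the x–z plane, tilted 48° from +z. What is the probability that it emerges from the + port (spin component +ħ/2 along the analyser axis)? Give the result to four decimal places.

For spin-½, the probability of finding spin-up along an axis at angle θ to the initial spin direction is cos²(θ/2); spin-down is sin²(θ/2).
θ = 48°, so P = cos²(24°) ≈ 0.8346.

0.8346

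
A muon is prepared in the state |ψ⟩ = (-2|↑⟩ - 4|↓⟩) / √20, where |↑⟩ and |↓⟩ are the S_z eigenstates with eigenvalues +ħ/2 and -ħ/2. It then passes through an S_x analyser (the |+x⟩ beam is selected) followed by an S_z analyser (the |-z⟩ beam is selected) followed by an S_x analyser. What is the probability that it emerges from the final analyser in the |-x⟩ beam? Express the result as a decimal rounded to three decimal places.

0.225

First analyser (S_x): P(|+x⟩) = |⟨+x|ψ⟩|² = 36/40.
After stage 1 the state is |+x⟩; P(|-z⟩) = |⟨-z|+x⟩|² = 1/2.
After stage 2 the state is |-z⟩; P(|-x⟩) = |⟨-x|-z⟩|² = 1/2.
Joint probability = 36/40 × 1/2 × 1/2 = 0.225.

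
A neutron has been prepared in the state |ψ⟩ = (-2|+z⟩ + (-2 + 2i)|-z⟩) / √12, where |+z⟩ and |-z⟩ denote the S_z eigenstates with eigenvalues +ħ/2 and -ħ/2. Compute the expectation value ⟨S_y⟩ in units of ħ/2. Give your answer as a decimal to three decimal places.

⟨σ_y⟩ = 2 Im(a* b)/(|a|²+|b|²) with a = -2, b = (-2 + 2i).
a* b = (4 - 4i), so ⟨σ_y⟩ = -8/12.
⟨S_y⟩ = (ħ/2)·⟨σ_y⟩.

-0.667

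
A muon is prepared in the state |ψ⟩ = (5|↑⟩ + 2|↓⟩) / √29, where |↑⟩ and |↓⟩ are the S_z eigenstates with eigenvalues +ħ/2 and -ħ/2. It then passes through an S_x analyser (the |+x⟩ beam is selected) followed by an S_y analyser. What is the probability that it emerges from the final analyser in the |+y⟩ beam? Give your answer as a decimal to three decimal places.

0.422

First analyser (S_x): P(|+x⟩) = |⟨+x|ψ⟩|² = 49/58.
After stage 1 the state is |+x⟩; P(|+y⟩) = |⟨+y|+x⟩|² = 1/2.
Joint probability = 49/58 × 1/2 = 0.422.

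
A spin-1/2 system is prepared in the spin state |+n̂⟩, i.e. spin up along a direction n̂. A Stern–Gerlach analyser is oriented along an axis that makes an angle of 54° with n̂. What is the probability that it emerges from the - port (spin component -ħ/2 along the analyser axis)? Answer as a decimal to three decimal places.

0.206

For spin-½, the probability of finding spin-up along an axis at angle θ to the initial spin direction is cos²(θ/2); spin-down is sin²(θ/2).
θ = 54°, so P = sin²(27°) ≈ 0.206.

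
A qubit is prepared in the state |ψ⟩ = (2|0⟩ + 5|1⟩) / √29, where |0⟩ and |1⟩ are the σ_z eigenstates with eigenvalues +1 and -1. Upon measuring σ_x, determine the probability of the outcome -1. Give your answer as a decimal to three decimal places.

0.155

|-x⟩ = (|0⟩ - |1⟩)/√2, so ⟨-x|ψ⟩ = (-3) / (√2·√29).
P = |-3|² / 58 = 9/58.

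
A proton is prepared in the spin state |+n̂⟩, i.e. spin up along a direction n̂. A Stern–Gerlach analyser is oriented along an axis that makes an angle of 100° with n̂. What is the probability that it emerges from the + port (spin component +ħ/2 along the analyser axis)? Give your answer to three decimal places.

For spin-½, the probability of finding spin-up along an axis at angle θ to the initial spin direction is cos²(θ/2); spin-down is sin²(θ/2).
θ = 100°, so P = cos²(50°) ≈ 0.413.

0.413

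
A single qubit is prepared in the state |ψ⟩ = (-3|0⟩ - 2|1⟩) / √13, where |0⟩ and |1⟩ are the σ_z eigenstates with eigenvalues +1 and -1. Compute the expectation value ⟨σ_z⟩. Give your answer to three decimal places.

0.385

⟨σ_z⟩ = |a|² - |b|² divided by |a|²+|b|², with a, b the |0⟩, |1⟩ amplitudes.
= (9 - 4)/13 = 5/13.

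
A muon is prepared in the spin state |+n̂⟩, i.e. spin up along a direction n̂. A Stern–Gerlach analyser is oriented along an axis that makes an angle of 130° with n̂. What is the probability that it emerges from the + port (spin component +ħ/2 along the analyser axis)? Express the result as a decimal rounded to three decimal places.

For spin-½, the probability of finding spin-up along an axis at angle θ to the initial spin direction is cos²(θ/2); spin-down is sin²(θ/2).
θ = 130°, so P = cos²(65°) ≈ 0.179.

0.179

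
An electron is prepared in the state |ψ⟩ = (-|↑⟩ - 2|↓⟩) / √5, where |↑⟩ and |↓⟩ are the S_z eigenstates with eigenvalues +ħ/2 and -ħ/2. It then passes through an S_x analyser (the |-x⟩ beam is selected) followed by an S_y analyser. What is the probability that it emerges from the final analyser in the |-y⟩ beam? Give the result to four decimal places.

0.0500

First analyser (S_x): P(|-x⟩) = |⟨-x|ψ⟩|² = 1/10.
After stage 1 the state is |-x⟩; P(|-y⟩) = |⟨-y|-x⟩|² = 1/2.
Joint probability = 1/10 × 1/2 = 0.0500.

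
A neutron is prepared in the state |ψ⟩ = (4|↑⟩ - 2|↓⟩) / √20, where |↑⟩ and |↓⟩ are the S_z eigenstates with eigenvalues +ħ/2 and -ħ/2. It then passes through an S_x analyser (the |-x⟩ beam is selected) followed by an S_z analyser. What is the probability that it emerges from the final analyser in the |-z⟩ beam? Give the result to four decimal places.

0.4500

First analyser (S_x): P(|-x⟩) = |⟨-x|ψ⟩|² = 36/40.
After stage 1 the state is |-x⟩; P(|-z⟩) = |⟨-z|-x⟩|² = 1/2.
Joint probability = 36/40 × 1/2 = 0.4500.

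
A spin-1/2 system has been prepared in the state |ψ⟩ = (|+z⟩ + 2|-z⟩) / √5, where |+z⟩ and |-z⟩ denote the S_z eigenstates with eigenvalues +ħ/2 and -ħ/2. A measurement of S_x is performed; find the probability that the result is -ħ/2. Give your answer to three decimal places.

0.100

|-x⟩ = (|+z⟩ - |-z⟩)/√2, so ⟨-x|ψ⟩ = (-1) / (√2·√5).
P = |-1|² / 10 = 1/10.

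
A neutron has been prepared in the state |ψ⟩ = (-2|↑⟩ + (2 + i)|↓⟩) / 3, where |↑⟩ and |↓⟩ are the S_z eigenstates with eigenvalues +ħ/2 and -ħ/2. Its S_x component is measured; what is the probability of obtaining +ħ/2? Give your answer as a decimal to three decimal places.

|+x⟩ = (|↑⟩ + |↓⟩)/√2, so ⟨+x|ψ⟩ = (i) / (√2·3).
P = |i|² / 18 = 1/18.

0.056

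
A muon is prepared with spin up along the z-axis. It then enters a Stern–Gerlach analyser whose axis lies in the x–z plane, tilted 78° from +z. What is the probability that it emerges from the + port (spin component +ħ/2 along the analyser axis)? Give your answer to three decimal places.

For spin-½, the probability of finding spin-up along an axis at angle θ to the initial spin direction is cos²(θ/2); spin-down is sin²(θ/2).
θ = 78°, so P = cos²(39°) ≈ 0.604.

0.604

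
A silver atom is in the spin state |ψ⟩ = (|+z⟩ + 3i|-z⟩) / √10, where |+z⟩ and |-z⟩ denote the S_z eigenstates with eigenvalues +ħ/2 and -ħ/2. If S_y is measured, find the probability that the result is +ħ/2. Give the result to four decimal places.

|+y⟩ = (|+z⟩ + i|-z⟩)/√2, so ⟨+y|ψ⟩ = (4) / (√2·√10).
P = |4|² / 20 = 16/20.

0.8000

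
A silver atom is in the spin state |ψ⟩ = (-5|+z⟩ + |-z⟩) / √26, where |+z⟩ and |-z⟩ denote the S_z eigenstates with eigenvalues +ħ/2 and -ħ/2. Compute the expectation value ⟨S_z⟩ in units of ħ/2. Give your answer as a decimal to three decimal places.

⟨σ_z⟩ = |a|² - |b|² divided by |a|²+|b|², with a, b the |+z⟩, |-z⟩ amplitudes.
= (25 - 1)/26 = 24/26.
⟨S_z⟩ = (ħ/2)·⟨σ_z⟩.

0.923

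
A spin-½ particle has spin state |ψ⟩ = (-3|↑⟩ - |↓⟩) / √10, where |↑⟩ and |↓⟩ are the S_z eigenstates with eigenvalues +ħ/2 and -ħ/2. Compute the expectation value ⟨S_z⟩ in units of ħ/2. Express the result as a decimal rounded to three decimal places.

0.800

⟨σ_z⟩ = |a|² - |b|² divided by |a|²+|b|², with a, b the |↑⟩, |↓⟩ amplitudes.
= (9 - 1)/10 = 8/10.
⟨S_z⟩ = (ħ/2)·⟨σ_z⟩.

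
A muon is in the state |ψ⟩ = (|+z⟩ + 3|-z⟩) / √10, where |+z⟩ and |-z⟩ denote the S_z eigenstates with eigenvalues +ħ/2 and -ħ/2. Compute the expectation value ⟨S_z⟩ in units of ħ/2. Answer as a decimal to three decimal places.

-0.800

⟨σ_z⟩ = |a|² - |b|² divided by |a|²+|b|², with a, b the |+z⟩, |-z⟩ amplitudes.
= (1 - 9)/10 = -8/10.
⟨S_z⟩ = (ħ/2)·⟨σ_z⟩.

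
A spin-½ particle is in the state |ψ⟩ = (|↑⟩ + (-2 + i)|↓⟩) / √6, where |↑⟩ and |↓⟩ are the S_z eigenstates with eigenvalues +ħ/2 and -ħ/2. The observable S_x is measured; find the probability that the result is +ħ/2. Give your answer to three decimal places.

|+x⟩ = (|↑⟩ + |↓⟩)/√2, so ⟨+x|ψ⟩ = (-1 + i) / (√2·√6).
P = |-1 + i|² / 12 = 2/12.

0.167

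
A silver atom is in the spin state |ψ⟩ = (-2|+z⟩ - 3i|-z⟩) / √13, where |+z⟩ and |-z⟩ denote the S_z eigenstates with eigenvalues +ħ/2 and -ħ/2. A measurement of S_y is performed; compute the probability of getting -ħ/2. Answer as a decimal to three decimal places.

|-y⟩ = (|+z⟩ - i|-z⟩)/√2, so ⟨-y|ψ⟩ = (1) / (√2·√13).
P = |1|² / 26 = 1/26.

0.038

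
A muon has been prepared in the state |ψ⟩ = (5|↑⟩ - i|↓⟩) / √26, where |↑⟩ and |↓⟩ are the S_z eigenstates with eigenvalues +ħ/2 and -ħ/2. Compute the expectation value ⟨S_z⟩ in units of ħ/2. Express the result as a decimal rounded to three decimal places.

0.923

⟨σ_z⟩ = |a|² - |b|² divided by |a|²+|b|², with a, b the |↑⟩, |↓⟩ amplitudes.
= (25 - 1)/26 = 24/26.
⟨S_z⟩ = (ħ/2)·⟨σ_z⟩.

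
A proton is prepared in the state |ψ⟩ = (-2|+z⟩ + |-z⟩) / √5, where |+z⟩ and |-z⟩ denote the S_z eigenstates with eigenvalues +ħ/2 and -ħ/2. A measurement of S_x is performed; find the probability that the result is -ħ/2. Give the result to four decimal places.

|-x⟩ = (|+z⟩ - |-z⟩)/√2, so ⟨-x|ψ⟩ = (-3) / (√2·√5).
P = |-3|² / 10 = 9/10.

0.9000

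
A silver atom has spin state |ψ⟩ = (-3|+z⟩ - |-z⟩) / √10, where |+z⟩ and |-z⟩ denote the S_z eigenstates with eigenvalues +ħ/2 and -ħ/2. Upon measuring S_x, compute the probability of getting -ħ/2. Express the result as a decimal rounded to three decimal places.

0.200

|-x⟩ = (|+z⟩ - |-z⟩)/√2, so ⟨-x|ψ⟩ = (-2) / (√2·√10).
P = |-2|² / 20 = 4/20.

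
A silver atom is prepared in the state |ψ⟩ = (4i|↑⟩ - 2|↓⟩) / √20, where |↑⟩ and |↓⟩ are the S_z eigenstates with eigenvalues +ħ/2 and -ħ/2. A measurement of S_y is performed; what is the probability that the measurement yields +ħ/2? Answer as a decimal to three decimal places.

0.900

|+y⟩ = (|↑⟩ + i|↓⟩)/√2, so ⟨+y|ψ⟩ = (6i) / (√2·√20).
P = |6i|² / 40 = 36/40.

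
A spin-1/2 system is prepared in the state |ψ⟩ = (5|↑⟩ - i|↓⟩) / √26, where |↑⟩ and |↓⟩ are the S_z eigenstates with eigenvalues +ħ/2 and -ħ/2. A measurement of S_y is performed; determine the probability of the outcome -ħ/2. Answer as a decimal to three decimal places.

|-y⟩ = (|↑⟩ - i|↓⟩)/√2, so ⟨-y|ψ⟩ = (6) / (√2·√26).
P = |6|² / 52 = 36/52.

0.692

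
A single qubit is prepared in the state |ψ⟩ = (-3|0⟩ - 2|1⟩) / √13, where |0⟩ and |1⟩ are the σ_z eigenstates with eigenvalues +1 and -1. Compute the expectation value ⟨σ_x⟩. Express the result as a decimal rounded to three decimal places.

0.923

⟨σ_x⟩ = 2 Re(a* b)/(|a|²+|b|²) with a = -3, b = -2.
a* b = 6, so ⟨σ_x⟩ = 12/13.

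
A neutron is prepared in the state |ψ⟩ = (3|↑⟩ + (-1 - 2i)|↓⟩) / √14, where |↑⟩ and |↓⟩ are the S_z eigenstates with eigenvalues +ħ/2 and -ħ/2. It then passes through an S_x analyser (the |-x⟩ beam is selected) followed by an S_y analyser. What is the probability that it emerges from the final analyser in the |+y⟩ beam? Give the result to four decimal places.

First analyser (S_x): P(|-x⟩) = |⟨-x|ψ⟩|² = 20/28.
After stage 1 the state is |-x⟩; P(|+y⟩) = |⟨+y|-x⟩|² = 1/2.
Joint probability = 20/28 × 1/2 = 0.3571.

0.3571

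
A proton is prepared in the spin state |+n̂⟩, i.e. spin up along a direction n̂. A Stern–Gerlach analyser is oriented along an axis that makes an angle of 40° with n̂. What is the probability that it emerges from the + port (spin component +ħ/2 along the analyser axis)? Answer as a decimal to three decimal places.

For spin-½, the probability of finding spin-up along an axis at angle θ to the initial spin direction is cos²(θ/2); spin-down is sin²(θ/2).
θ = 40°, so P = cos²(20°) ≈ 0.883.

0.883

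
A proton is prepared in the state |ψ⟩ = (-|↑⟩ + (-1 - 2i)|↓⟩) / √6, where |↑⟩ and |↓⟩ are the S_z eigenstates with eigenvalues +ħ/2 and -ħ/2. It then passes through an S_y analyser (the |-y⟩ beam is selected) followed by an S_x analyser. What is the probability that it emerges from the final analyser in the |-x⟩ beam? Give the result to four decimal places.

0.0833

First analyser (S_y): P(|-y⟩) = |⟨-y|ψ⟩|² = 2/12.
After stage 1 the state is |-y⟩; P(|-x⟩) = |⟨-x|-y⟩|² = 1/2.
Joint probability = 2/12 × 1/2 = 0.0833.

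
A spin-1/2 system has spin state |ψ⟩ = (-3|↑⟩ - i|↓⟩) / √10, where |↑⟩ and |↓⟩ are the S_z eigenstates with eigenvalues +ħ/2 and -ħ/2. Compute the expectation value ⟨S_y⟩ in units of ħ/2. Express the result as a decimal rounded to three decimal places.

0.600

⟨σ_y⟩ = 2 Im(a* b)/(|a|²+|b|²) with a = -3, b = -i.
a* b = 3i, so ⟨σ_y⟩ = 6/10.
⟨S_y⟩ = (ħ/2)·⟨σ_y⟩.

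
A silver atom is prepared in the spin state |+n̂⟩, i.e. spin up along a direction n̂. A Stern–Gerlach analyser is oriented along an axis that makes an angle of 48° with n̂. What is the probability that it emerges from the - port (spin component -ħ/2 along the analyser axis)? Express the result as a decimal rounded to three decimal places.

0.165

For spin-½, the probability of finding spin-up along an axis at angle θ to the initial spin direction is cos²(θ/2); spin-down is sin²(θ/2).
θ = 48°, so P = sin²(24°) ≈ 0.165.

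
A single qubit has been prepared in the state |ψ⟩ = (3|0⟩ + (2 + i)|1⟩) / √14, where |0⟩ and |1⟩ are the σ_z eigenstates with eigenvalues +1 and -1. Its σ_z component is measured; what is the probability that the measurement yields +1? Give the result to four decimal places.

0.6429

The +1 outcome corresponds to |0⟩. Its amplitude in |ψ⟩ is 3/√14.
P = |3|² / 14 = 9/14.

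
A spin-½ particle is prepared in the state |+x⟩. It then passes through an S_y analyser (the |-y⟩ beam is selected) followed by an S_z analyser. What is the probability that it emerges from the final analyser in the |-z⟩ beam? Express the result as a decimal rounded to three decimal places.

0.250

First analyser (S_y): from |+x⟩, P(|-y⟩) = 1/2.
After stage 1 the state is |-y⟩; P(|-z⟩) = |⟨-z|-y⟩|² = 1/2.
Joint probability = 1/2 × 1/2 = 0.250.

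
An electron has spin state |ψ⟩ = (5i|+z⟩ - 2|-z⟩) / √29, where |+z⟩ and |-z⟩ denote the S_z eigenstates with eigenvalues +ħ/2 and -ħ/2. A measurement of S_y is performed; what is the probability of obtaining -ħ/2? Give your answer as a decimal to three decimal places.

0.155

|-y⟩ = (|+z⟩ - i|-z⟩)/√2, so ⟨-y|ψ⟩ = (3i) / (√2·√29).
P = |3i|² / 58 = 9/58.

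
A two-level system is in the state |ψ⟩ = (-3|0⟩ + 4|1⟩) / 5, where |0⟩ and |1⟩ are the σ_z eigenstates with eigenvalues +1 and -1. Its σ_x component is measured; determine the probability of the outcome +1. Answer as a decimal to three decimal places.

0.020

|+x⟩ = (|0⟩ + |1⟩)/√2, so ⟨+x|ψ⟩ = (1) / (√2·5).
P = |1|² / 50 = 1/50.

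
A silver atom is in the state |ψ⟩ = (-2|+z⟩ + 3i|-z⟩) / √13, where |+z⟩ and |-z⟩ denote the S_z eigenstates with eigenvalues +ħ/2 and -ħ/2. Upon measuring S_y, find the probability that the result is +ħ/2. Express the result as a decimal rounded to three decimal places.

|+y⟩ = (|+z⟩ + i|-z⟩)/√2, so ⟨+y|ψ⟩ = (1) / (√2·√13).
P = |1|² / 26 = 1/26.

0.038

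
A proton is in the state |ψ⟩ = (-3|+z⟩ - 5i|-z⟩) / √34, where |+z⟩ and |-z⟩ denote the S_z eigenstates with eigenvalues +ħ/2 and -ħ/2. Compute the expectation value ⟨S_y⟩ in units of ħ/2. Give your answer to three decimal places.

⟨σ_y⟩ = 2 Im(a* b)/(|a|²+|b|²) with a = -3, b = -5i.
a* b = 15i, so ⟨σ_y⟩ = 30/34.
⟨S_y⟩ = (ħ/2)·⟨σ_y⟩.

0.882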